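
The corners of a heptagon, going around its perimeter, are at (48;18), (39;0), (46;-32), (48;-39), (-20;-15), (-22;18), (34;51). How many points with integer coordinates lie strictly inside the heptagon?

3976

The shoelace formula gives twice the area as |(48·0 − 39·18) + (39·(-32) − 46·0) + (46·(-39) − 48·(-32)) + (48·(-15) − (-20)·(-39)) + ((-20)·18 − (-22)·(-15)) + ((-22)·51 − 34·18) + (34·18 − 48·51)| = 7968, so the area is 3984.
The number of boundary lattice points is Σ gcd(|Δx|,|Δy|) = gcd(9,18) + gcd(7,32) + gcd(2,7) + gcd(68,24) + gcd(2,33) + gcd(56,33) + gcd(14,33) = 9+1+1+4+1+1+1 = 18.
Pick's theorem gives I = A − B/2 + 1 = 3984 − 18/2 + 1 = 3976.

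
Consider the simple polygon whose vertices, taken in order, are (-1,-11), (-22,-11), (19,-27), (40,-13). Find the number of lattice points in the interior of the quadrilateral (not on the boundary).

462

By the shoelace formula, twice the signed area is |[(-1)·(-11) − (-22)·(-11)] + [(-22)·(-27) − 19·(-11)] + [19·(-13) − 40·(-27)] + [40·(-11) − (-1)·(-13)]| = 952, so the area is 476.
The number of boundary lattice points is Σ gcd(|Δx|,|Δy|) = gcd(21,0) + gcd(41,16) + gcd(21,14) + gcd(41,2) = 21+1+7+1 = 30.
Pick's theorem gives I = A − B/2 + 1 = 476 − 30/2 + 1 = 462.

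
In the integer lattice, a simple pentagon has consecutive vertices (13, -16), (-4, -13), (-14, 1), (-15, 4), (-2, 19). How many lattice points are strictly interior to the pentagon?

472

The shoelace formula gives twice the area as |(13·(-13) − (-4)·(-16)) + ((-4)·1 − (-14)·(-13)) + ((-14)·4 − (-15)·1) + ((-15)·19 − (-2)·4) + ((-2)·(-16) − 13·19)| = 952, so the area is 476.
Along each edge there are gcd(|Δx|,|Δy|)+1 lattice points, so counting each shared vertex once the boundary has gcd(17,3) + gcd(10,14) + gcd(1,3) + gcd(13,15) + gcd(15,35) = 1+2+1+1+5 = 10.
Pick's theorem gives I = A − B/2 + 1 = 476 − 10/2 + 1 = 472.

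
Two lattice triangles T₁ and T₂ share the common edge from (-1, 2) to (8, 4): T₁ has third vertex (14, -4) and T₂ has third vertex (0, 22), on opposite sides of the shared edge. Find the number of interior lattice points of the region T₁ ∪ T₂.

128

The union is the simple quadrilateral with vertices (-1, 2), (14, -4), (8, 4), (0, 22) in order.
Using the shoelace formula, 2A = |((-1)·(-4) − 14·2) + (14·4 − 8·(-4)) + (8·22 − 0·4) + (0·2 − (-1)·22)| = 262, so the area is 131.
Summing gcd(|Δx|,|Δy|) over the edges gives the boundary count: gcd(15,6) + gcd(6,8) + gcd(8,18) + gcd(1,20) = 3+2+2+1 = 8.
By Pick's theorem I = A − B/2 + 1 = 131 − 8/2 + 1 = 128.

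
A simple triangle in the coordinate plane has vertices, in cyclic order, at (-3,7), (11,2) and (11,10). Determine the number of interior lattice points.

52

By the shoelace formula, twice the signed area is |((-3)·2 − 11·7) + (11·10 − 11·2) + (11·7 − (-3)·10)| = 112, so the area is 56.
Summing gcd(|Δx|,|Δy|) over the edges gives the boundary count: gcd(14,5) + gcd(0,8) + gcd(14,3) = 1+8+1 = 10.
Pick's theorem gives I = A − B/2 + 1 = 56 − 10/2 + 1 = 52.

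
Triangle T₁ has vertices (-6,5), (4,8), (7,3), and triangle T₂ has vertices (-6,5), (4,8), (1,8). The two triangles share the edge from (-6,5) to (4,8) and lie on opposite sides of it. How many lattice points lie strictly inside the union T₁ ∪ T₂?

The union is the simple quadrilateral with vertices (-6,5), (7,3), (4,8), (1,8) in order.
By the shoelace formula, twice the signed area is |[(-6)·3 − 7·5] + [7·8 − 4·3] + [4·8 − 1·8] + [1·5 − (-6)·8]| = 68, so the area is 34.
Summing gcd(|Δx|,|Δy|) over the edges gives the boundary count: gcd(13,2) + gcd(3,5) + gcd(3,0) + gcd(7,3) = 1+1+3+1 = 6.
By Pick's theorem I = A − B/2 + 1 = 34 − 6/2 + 1 = 32.

32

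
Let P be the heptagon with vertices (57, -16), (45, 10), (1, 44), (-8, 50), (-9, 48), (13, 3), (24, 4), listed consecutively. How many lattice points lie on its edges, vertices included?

Summing gcd(|Δx|,|Δy|) over the edges gives the boundary count: gcd(12,26) + gcd(44,34) + gcd(9,6) + gcd(1,2) + gcd(22,45) + gcd(11,1) + gcd(33,20) = 2+2+3+1+1+1+1 = 11.

11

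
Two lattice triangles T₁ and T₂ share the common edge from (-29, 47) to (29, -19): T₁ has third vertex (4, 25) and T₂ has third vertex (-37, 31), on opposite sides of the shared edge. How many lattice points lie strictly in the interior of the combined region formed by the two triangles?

1169

The union is the simple quadrilateral with vertices (-29, 47), (4, 25), (29, -19), (-37, 31) in order.
The shoelace formula gives twice the area as |[(-29)·25 − 4·47] + [4·(-19) − 29·25] + [29·31 − (-37)·(-19)] + [(-37)·47 − (-29)·31]| = 2358, so the area is 1179.
The number of boundary lattice points is Σ gcd(|Δx|,|Δy|) = gcd(33,22) + gcd(25,44) + gcd(66,50) + gcd(8,16) = 11+1+2+8 = 22.
By Pick's theorem I = A − B/2 + 1 = 1179 − 22/2 + 1 = 1169.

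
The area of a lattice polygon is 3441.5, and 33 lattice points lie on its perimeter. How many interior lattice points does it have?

Pick's theorem A = I + B/2 − 1 rearranges to I = A − B/2 + 1 = 3441.5 − 33/2 + 1 = 3426.

3426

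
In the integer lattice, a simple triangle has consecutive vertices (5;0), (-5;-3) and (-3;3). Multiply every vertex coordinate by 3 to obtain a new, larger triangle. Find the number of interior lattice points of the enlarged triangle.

238

By the shoelace formula, twice the signed area is |(5·(-3) − (-5)·0) + ((-5)·3 − (-3)·(-3)) + ((-3)·0 − 5·3)| = 54, so the area is 27.
The number of boundary lattice points is Σ gcd(|Δx|,|Δy|) = gcd(10,3) + gcd(2,6) + gcd(8,3) = 1+2+1 = 4.
Scaling by 3 multiplies the area by 3² = 9 (so the new area is 243) and multiplies the boundary lattice-point count by 3, giving 12.
By Pick's theorem, the interior count of the dilated polygon is 243 − 12/2 + 1 = 238.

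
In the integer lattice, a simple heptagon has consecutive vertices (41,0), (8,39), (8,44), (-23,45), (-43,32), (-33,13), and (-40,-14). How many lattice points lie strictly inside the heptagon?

3126

Using the shoelace formula, 2A = |[41·39 − 8·0] + [8·44 − 8·39] + [8·45 − (-23)·44] + [(-23)·32 − (-43)·45] + [(-43)·13 − (-33)·32] + [(-33)·(-14) − (-40)·13] + [(-40)·0 − 41·(-14)]| = 6263, so the area is 3131.5.
Along each edge there are gcd(|Δx|,|Δy|)+1 lattice points, so counting each shared vertex once the boundary has gcd(33,39) + gcd(0,5) + gcd(31,1) + gcd(20,13) + gcd(10,19) + gcd(7,27) + gcd(81,14) = 3+5+1+1+1+1+1 = 13.
Pick's theorem gives I = A − B/2 + 1 = 3131.5 − 13/2 + 1 = 3126.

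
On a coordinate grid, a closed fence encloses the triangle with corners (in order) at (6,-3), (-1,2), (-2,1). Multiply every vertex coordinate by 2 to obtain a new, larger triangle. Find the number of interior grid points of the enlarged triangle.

Using the shoelace formula, 2A = |(6·2 − (-1)·(-3)) + ((-1)·1 − (-2)·2) + ((-2)·(-3) − 6·1)| = 12, so the area is 6.
Along each edge there are gcd(|Δx|,|Δy|)+1 lattice points, so counting each shared vertex once the boundary has gcd(7,5) + gcd(1,1) + gcd(8,4) = 1+1+4 = 6.
Scaling by 2 multiplies the area by 2² = 4 (so the new area is 24) and multiplies the boundary lattice-point count by 2, giving 12.
By Pick's theorem, the interior count of the dilated polygon is 24 − 12/2 + 1 = 19.

19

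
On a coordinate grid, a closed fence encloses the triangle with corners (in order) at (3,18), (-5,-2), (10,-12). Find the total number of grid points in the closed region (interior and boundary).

By the shoelace formula, twice the signed area is |[3·(-2) − (-5)·18] + [(-5)·(-12) − 10·(-2)] + [10·18 − 3·(-12)]| = 380, so the area is 190.
The number of boundary lattice points is Σ gcd(|Δx|,|Δy|) = gcd(8,20) + gcd(15,10) + gcd(7,30) = 4+5+1 = 10.
Pick's theorem gives I = A − B/2 + 1 = 190 − 10/2 + 1 = 186, so the closed region contains I + B = 186 + 10 = 196 lattice points.

196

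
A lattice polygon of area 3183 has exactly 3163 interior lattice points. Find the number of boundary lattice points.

42

Pick's theorem gives A = I + B/2 − 1, so B = 2(A − I + 1) = 2(3183 − 3163 + 1) = 42.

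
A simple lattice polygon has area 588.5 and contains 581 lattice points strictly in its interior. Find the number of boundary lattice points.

Pick's theorem gives A = I + B/2 − 1, so B = 2(A − I + 1) = 2(588.5 − 581 + 1) = 17.

17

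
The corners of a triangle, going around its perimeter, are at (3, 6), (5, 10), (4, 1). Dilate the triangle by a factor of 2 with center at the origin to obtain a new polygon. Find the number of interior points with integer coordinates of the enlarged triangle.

25

By the shoelace formula, twice the signed area is |(3·10 − 5·6) + (5·1 − 4·10) + (4·6 − 3·1)| = 14, so the area is 7.
Summing gcd(|Δx|,|Δy|) over the edges gives the boundary count: gcd(2,4) + gcd(1,9) + gcd(1,5) = 2+1+1 = 4.
Scaling by 2 multiplies the area by 2² = 4 (so the new area is 28) and multiplies the boundary lattice-point count by 2, giving 8.
By Pick's theorem, the interior count of the dilated polygon is 28 − 8/2 + 1 = 25.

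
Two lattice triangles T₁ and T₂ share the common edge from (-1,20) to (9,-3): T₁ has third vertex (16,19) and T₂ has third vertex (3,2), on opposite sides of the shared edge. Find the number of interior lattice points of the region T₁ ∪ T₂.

The union is the simple quadrilateral with vertices (-1,20), (16,19), (9,-3), (3,2) in order.
Using the shoelace formula, 2A = |[(-1)·19 − 16·20] + [16·(-3) − 9·19] + [9·2 − 3·(-3)] + [3·20 − (-1)·2]| = 469, so the area is 234.5.
Summing gcd(|Δx|,|Δy|) over the edges gives the boundary count: gcd(17,1) + gcd(7,22) + gcd(6,5) + gcd(4,18) = 1+1+1+2 = 5.
By Pick's theorem I = A − B/2 + 1 = 234.5 − 5/2 + 1 = 233.

233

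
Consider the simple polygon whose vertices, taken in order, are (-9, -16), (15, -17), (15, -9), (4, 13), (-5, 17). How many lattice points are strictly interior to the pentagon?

The shoelace formula gives twice the area as |((-9)·(-17) − 15·(-16)) + (15·(-9) − 15·(-17)) + (15·13 − 4·(-9)) + (4·17 − (-5)·13) + ((-5)·(-16) − (-9)·17)| = 1110, so the area is 555.
Along each edge there are gcd(|Δx|,|Δy|)+1 lattice points, so counting each shared vertex once the boundary has gcd(24,1) + gcd(0,8) + gcd(11,22) + gcd(9,4) + gcd(4,33) = 1+8+11+1+1 = 22.
Pick's theorem gives I = A − B/2 + 1 = 555 − 22/2 + 1 = 545.

545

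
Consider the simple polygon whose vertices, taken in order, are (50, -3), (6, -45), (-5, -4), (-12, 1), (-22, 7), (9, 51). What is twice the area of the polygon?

6358

By the shoelace formula, twice the signed area is |[50·(-45) − 6·(-3)] + [6·(-4) − (-5)·(-45)] + [(-5)·1 − (-12)·(-4)] + [(-12)·7 − (-22)·1] + [(-22)·51 − 9·7] + [9·(-3) − 50·51]| = 6358, so the area is 3179.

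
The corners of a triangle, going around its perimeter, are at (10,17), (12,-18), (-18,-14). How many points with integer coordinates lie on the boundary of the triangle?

4

The number of boundary lattice points is Σ gcd(|Δx|,|Δy|) = gcd(2,35) + gcd(30,4) + gcd(28,31) = 1+2+1 = 4.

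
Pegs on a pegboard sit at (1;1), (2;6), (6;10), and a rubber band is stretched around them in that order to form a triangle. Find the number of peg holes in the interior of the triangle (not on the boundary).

6

Using the shoelace formula, 2A = |(1·6 − 2·1) + (2·10 − 6·6) + (6·1 − 1·10)| = 16, so the area is 8.
Summing gcd(|Δx|,|Δy|) over the edges gives the boundary count: gcd(1,5) + gcd(4,4) + gcd(5,9) = 1+4+1 = 6.
By Pick's theorem A = I + B/2 − 1, so I = 8 − 6/2 + 1 = 6.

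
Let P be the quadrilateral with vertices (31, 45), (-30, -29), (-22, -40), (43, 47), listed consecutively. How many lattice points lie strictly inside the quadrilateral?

By the shoelace formula, twice the signed area is |(31·(-29) − (-30)·45) + ((-30)·(-40) − (-22)·(-29)) + ((-22)·47 − 43·(-40)) + (43·45 − 31·47)| = 2177, so the area is 1088.5.
Along each edge there are gcd(|Δx|,|Δy|)+1 lattice points, so counting each shared vertex once the boundary has gcd(61,74) + gcd(8,11) + gcd(65,87) + gcd(12,2) = 1+1+1+2 = 5.
Pick's theorem gives I = A − B/2 + 1 = 1088.5 − 5/2 + 1 = 1087.

1087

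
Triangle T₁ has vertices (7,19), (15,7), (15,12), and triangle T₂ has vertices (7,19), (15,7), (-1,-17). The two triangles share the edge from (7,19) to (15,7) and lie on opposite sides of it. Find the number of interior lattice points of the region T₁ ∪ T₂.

204

The union is the simple quadrilateral with vertices (7,19), (15,12), (15,7), (-1,-17) in order.
The shoelace formula gives twice the area as |(7·12 − 15·19) + (15·7 − 15·12) + (15·(-17) − (-1)·7) + ((-1)·19 − 7·(-17))| = 424, so the area is 212.
The number of boundary lattice points is Σ gcd(|Δx|,|Δy|) = gcd(8,7) + gcd(0,5) + gcd(16,24) + gcd(8,36) = 1+5+8+4 = 18.
By Pick's theorem I = A − B/2 + 1 = 212 − 18/2 + 1 = 204.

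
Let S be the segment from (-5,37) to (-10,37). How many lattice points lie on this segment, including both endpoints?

The number of lattice points on a segment between lattice points is gcd(|Δx|,|Δy|) + 1 = gcd(5,0) + 1 = 5 + 1 = 6.

6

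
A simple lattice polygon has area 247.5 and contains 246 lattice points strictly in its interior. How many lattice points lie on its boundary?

Pick's theorem gives A = I + B/2 − 1, so B = 2(A − I + 1) = 2(247.5 − 246 + 1) = 5.

5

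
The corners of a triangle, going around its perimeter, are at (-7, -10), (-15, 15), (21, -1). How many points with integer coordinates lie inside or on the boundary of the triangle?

Using the shoelace formula, 2A = |((-7)·15 − (-15)·(-10)) + ((-15)·(-1) − 21·15) + (21·(-10) − (-7)·(-1))| = 772, so the area is 386.
Along each edge there are gcd(|Δx|,|Δy|)+1 lattice points, so counting each shared vertex once the boundary has gcd(8,25) + gcd(36,16) + gcd(28,9) = 1+4+1 = 6.
Pick's theorem gives I = A − B/2 + 1 = 386 − 6/2 + 1 = 384, so the closed region contains I + B = 384 + 6 = 390 lattice points.

390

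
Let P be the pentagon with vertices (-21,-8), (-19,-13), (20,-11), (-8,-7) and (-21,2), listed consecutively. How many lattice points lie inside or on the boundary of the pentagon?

Using the shoelace formula, 2A = |((-21)·(-13) − (-19)·(-8)) + ((-19)·(-11) − 20·(-13)) + (20·(-7) − (-8)·(-11)) + ((-8)·2 − (-21)·(-7)) + ((-21)·(-8) − (-21)·2)| = 409, so the area is 204.5.
Along each edge there are gcd(|Δx|,|Δy|)+1 lattice points, so counting each shared vertex once the boundary has gcd(2,5) + gcd(39,2) + gcd(28,4) + gcd(13,9) + gcd(0,10) = 1+1+4+1+10 = 17.
Pick's theorem gives I = A − B/2 + 1 = 204.5 − 17/2 + 1 = 197, so the closed region contains I + B = 197 + 17 = 214 lattice points.

214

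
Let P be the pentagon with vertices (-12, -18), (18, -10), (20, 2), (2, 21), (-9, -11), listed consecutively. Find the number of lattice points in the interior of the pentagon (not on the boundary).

644

The shoelace formula gives twice the area as |[(-12)·(-10) − 18·(-18)] + [18·2 − 20·(-10)] + [20·21 − 2·2] + [2·(-11) − (-9)·21] + [(-9)·(-18) − (-12)·(-11)]| = 1293, so the area is 646.5.
The number of boundary lattice points is Σ gcd(|Δx|,|Δy|) = gcd(30,8) + gcd(2,12) + gcd(18,19) + gcd(11,32) + gcd(3,7) = 2+2+1+1+1 = 7.
By Pick's theorem A = I + B/2 − 1, so I = 646.5 − 7/2 + 1 = 644.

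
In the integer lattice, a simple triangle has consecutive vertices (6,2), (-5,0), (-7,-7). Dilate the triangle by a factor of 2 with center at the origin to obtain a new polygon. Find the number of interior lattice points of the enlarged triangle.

The shoelace formula gives twice the area as |[6·0 − (-5)·2] + [(-5)·(-7) − (-7)·0] + [(-7)·2 − 6·(-7)]| = 73, so the area is 36.5.
The number of boundary lattice points is Σ gcd(|Δx|,|Δy|) = gcd(11,2) + gcd(2,7) + gcd(13,9) = 1+1+1 = 3.
Scaling by 2 multiplies the area by 2² = 4 (so the new area is 146) and multiplies the boundary lattice-point count by 2, giving 6.
By Pick's theorem, the interior count of the dilated polygon is 146 − 6/2 + 1 = 144.

144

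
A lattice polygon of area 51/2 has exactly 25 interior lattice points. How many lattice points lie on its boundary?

3

Pick's theorem gives A = I + B/2 − 1, so B = 2(A − I + 1) = 2(51/2 − 25 + 1) = 3.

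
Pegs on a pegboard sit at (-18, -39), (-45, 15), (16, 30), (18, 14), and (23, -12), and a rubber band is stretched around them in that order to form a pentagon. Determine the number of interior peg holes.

Using the shoelace formula, 2A = |[(-18)·15 − (-45)·(-39)] + [(-45)·30 − 16·15] + [16·14 − 18·30] + [18·(-12) − 23·14] + [23·(-39) − (-18)·(-12)]| = 5582, so the area is 2791.
Summing gcd(|Δx|,|Δy|) over the edges gives the boundary count: gcd(27,54) + gcd(61,15) + gcd(2,16) + gcd(5,26) + gcd(41,27) = 27+1+2+1+1 = 32.
By Pick's theorem A = I + B/2 − 1, so I = 2791 − 32/2 + 1 = 2776.

2776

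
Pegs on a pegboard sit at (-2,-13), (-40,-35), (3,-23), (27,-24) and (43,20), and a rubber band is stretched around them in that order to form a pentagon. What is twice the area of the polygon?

2177

Using the shoelace formula, 2A = |((-2)·(-35) − (-40)·(-13)) + ((-40)·(-23) − 3·(-35)) + (3·(-24) − 27·(-23)) + (27·20 − 43·(-24)) + (43·(-13) − (-2)·20)| = 2177, so the area is 1088.5.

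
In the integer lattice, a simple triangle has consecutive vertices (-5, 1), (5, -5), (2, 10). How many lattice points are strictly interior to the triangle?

64

By the shoelace formula, twice the signed area is |[(-5)·(-5) − 5·1] + [5·10 − 2·(-5)] + [2·1 − (-5)·10]| = 132, so the area is 66.
Summing gcd(|Δx|,|Δy|) over the edges gives the boundary count: gcd(10,6) + gcd(3,15) + gcd(7,9) = 2+3+1 = 6.
Pick's theorem gives I = A − B/2 + 1 = 66 − 6/2 + 1 = 64.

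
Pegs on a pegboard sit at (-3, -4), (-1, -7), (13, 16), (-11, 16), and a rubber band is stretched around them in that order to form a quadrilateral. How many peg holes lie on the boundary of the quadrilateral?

30

Along each edge there are gcd(|Δx|,|Δy|)+1 lattice points, so counting each shared vertex once the boundary has gcd(2,3) + gcd(14,23) + gcd(24,0) + gcd(8,20) = 1+1+24+4 = 30.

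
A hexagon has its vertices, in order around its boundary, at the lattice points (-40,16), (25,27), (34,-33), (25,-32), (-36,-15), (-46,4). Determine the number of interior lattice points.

The shoelace formula gives twice the area as |[(-40)·27 − 25·16] + [25·(-33) − 34·27] + [34·(-32) − 25·(-33)] + [25·(-15) − (-36)·(-32)] + [(-36)·4 − (-46)·(-15)] + [(-46)·16 − (-40)·4]| = 6423, so the area is 3211.5.
Summing gcd(|Δx|,|Δy|) over the edges gives the boundary count: gcd(65,11) + gcd(9,60) + gcd(9,1) + gcd(61,17) + gcd(10,19) + gcd(6,12) = 1+3+1+1+1+6 = 13.
Pick's theorem gives I = A − B/2 + 1 = 3211.5 − 13/2 + 1 = 3206.

3206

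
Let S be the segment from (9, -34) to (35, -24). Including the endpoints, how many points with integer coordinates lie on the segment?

The number of lattice points on a segment between lattice points is gcd(|Δx|,|Δy|) + 1 = gcd(26,10) + 1 = 2 + 1 = 3.

3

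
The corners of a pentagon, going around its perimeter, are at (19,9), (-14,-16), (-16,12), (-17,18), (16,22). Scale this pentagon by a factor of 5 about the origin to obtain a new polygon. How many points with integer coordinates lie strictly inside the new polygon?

20261

Using the shoelace formula, 2A = |(19·(-16) − (-14)·9) + ((-14)·12 − (-16)·(-16)) + ((-16)·18 − (-17)·12) + ((-17)·22 − 16·18) + (16·9 − 19·22)| = 1622, so the area is 811.
Summing gcd(|Δx|,|Δy|) over the edges gives the boundary count: gcd(33,25) + gcd(2,28) + gcd(1,6) + gcd(33,4) + gcd(3,13) = 1+2+1+1+1 = 6.
Scaling by 5 multiplies the area by 5² = 25 (so the new area is 20275) and multiplies the boundary lattice-point count by 5, giving 30.
By Pick's theorem, the interior count of the dilated polygon is 20275 − 30/2 + 1 = 20261.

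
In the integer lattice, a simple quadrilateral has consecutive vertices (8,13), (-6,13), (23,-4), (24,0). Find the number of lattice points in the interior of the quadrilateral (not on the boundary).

150

By the shoelace formula, twice the signed area is |(8·13 − (-6)·13) + ((-6)·(-4) − 23·13) + (23·0 − 24·(-4)) + (24·13 − 8·0)| = 315, so the area is 157.5.
Summing gcd(|Δx|,|Δy|) over the edges gives the boundary count: gcd(14,0) + gcd(29,17) + gcd(1,4) + gcd(16,13) = 14+1+1+1 = 17.
By Pick's theorem A = I + B/2 − 1, so I = 157.5 − 17/2 + 1 = 150.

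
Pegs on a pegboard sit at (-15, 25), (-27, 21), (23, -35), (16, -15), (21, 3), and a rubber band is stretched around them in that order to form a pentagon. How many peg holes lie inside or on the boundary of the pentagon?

991

By the shoelace formula, twice the signed area is |((-15)·21 − (-27)·25) + ((-27)·(-35) − 23·21) + (23·(-15) − 16·(-35)) + (16·3 − 21·(-15)) + (21·25 − (-15)·3)| = 1970, so the area is 985.
Along each edge there are gcd(|Δx|,|Δy|)+1 lattice points, so counting each shared vertex once the boundary has gcd(12,4) + gcd(50,56) + gcd(7,20) + gcd(5,18) + gcd(36,22) = 4+2+1+1+2 = 10.
Pick's theorem gives I = A − B/2 + 1 = 985 − 10/2 + 1 = 981, so the closed region contains I + B = 981 + 10 = 991 lattice points.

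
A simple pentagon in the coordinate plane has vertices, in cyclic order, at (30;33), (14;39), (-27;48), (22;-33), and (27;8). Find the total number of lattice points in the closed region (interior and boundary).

1997

Using the shoelace formula, 2A = |(30·39 − 14·33) + (14·48 − (-27)·39) + ((-27)·(-33) − 22·48) + (22·8 − 27·(-33)) + (27·33 − 30·8)| = 3986, so the area is 1993.
The number of boundary lattice points is Σ gcd(|Δx|,|Δy|) = gcd(16,6) + gcd(41,9) + gcd(49,81) + gcd(5,41) + gcd(3,25) = 2+1+1+1+1 = 6.
Pick's theorem gives I = A − B/2 + 1 = 1993 − 6/2 + 1 = 1991, so the closed region contains I + B = 1991 + 6 = 1997 lattice points.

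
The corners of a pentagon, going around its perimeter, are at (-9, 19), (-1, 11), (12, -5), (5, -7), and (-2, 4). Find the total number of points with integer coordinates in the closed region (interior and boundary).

138

Using the shoelace formula, 2A = |((-9)·11 − (-1)·19) + ((-1)·(-5) − 12·11) + (12·(-7) − 5·(-5)) + (5·4 − (-2)·(-7)) + ((-2)·19 − (-9)·4)| = 262, so the area is 131.
Summing gcd(|Δx|,|Δy|) over the edges gives the boundary count: gcd(8,8) + gcd(13,16) + gcd(7,2) + gcd(7,11) + gcd(7,15) = 8+1+1+1+1 = 12.
Pick's theorem gives I = A − B/2 + 1 = 131 − 12/2 + 1 = 126, so the closed region contains I + B = 126 + 12 = 138 lattice points.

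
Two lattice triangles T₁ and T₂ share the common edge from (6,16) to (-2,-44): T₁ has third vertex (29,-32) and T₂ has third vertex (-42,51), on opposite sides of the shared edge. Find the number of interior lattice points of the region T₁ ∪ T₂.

2459

The union is the simple quadrilateral with vertices (6,16), (29,-32), (-2,-44), (-42,51) in order.
By the shoelace formula, twice the signed area is |[6·(-32) − 29·16] + [29·(-44) − (-2)·(-32)] + [(-2)·51 − (-42)·(-44)] + [(-42)·16 − 6·51]| = 4924, so the area is 2462.
Summing gcd(|Δx|,|Δy|) over the edges gives the boundary count: gcd(23,48) + gcd(31,12) + gcd(40,95) + gcd(48,35) = 1+1+5+1 = 8.
By Pick's theorem I = A − B/2 + 1 = 2462 − 8/2 + 1 = 2459.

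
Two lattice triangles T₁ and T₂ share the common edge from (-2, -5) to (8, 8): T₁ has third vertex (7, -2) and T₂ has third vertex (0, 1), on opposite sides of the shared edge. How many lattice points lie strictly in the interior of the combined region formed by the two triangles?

The union is the simple quadrilateral with vertices (-2, -5), (7, -2), (8, 8), (0, 1) in order.
Using the shoelace formula, 2A = |((-2)·(-2) − 7·(-5)) + (7·8 − 8·(-2)) + (8·1 − 0·8) + (0·(-5) − (-2)·1)| = 121, so the area is 60.5.
Along each edge there are gcd(|Δx|,|Δy|)+1 lattice points, so counting each shared vertex once the boundary has gcd(9,3) + gcd(1,10) + gcd(8,7) + gcd(2,6) = 3+1+1+2 = 7.
By Pick's theorem I = A − B/2 + 1 = 60.5 − 7/2 + 1 = 58.

58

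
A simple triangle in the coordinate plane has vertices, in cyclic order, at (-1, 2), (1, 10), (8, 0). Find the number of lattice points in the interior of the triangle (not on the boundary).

Using the shoelace formula, 2A = |[(-1)·10 − 1·2] + [1·0 − 8·10] + [8·2 − (-1)·0]| = 76, so the area is 38.
Summing gcd(|Δx|,|Δy|) over the edges gives the boundary count: gcd(2,8) + gcd(7,10) + gcd(9,2) = 2+1+1 = 4.
By Pick's theorem A = I + B/2 − 1, so I = 38 − 4/2 + 1 = 37.

37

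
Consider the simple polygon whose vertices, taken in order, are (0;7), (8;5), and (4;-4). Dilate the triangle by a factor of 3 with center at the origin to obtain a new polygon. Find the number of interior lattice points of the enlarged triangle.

355

Using the shoelace formula, 2A = |(0·5 − 8·7) + (8·(-4) − 4·5) + (4·7 − 0·(-4))| = 80, so the area is 40.
The number of boundary lattice points is Σ gcd(|Δx|,|Δy|) = gcd(8,2) + gcd(4,9) + gcd(4,11) = 2+1+1 = 4.
Scaling by 3 multiplies the area by 3² = 9 (so the new area is 360) and multiplies the boundary lattice-point count by 3, giving 12.
By Pick's theorem, the interior count of the dilated polygon is 360 − 12/2 + 1 = 355.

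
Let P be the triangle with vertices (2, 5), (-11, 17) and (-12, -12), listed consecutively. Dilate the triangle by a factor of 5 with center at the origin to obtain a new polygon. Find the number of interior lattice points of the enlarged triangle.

By the shoelace formula, twice the signed area is |[2·17 − (-11)·5] + [(-11)·(-12) − (-12)·17] + [(-12)·5 − 2·(-12)]| = 389, so the area is 389/2.
The number of boundary lattice points is Σ gcd(|Δx|,|Δy|) = gcd(13,12) + gcd(1,29) + gcd(14,17) = 1+1+1 = 3.
Scaling by 5 multiplies the area by 5² = 25 (so the new area is 4862.5) and multiplies the boundary lattice-point count by 5, giving 15.
By Pick's theorem, the interior count of the dilated polygon is 4862.5 − 15/2 + 1 = 4856.

4856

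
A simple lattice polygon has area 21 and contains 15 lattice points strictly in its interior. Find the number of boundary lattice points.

Pick's theorem gives A = I + B/2 − 1, so B = 2(A − I + 1) = 2(21 − 15 + 1) = 14.

14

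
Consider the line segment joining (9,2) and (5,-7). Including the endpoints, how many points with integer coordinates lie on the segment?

The number of lattice points on a segment between lattice points is gcd(|Δx|,|Δy|) + 1 = gcd(4,9) + 1 = 1 + 1 = 2.

2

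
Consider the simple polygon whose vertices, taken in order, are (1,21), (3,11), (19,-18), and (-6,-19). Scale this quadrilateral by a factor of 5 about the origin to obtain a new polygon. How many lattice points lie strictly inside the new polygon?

11126

Using the shoelace formula, 2A = |(1·11 − 3·21) + (3·(-18) − 19·11) + (19·(-19) − (-6)·(-18)) + ((-6)·21 − 1·(-19))| = 891, so the area is 891/2.
Along each edge there are gcd(|Δx|,|Δy|)+1 lattice points, so counting each shared vertex once the boundary has gcd(2,10) + gcd(16,29) + gcd(25,1) + gcd(7,40) = 2+1+1+1 = 5.
Scaling by 5 multiplies the area by 5² = 25 (so the new area is 11137.5) and multiplies the boundary lattice-point count by 5, giving 25.
By Pick's theorem, the interior count of the dilated polygon is 11137.5 − 25/2 + 1 = 11126.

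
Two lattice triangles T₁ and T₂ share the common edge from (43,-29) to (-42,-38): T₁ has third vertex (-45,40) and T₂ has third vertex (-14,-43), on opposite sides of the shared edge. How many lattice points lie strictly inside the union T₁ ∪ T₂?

3665

The union is the simple quadrilateral with vertices (43,-29), (-45,40), (-42,-38), (-14,-43) in order.
Using the shoelace formula, 2A = |(43·40 − (-45)·(-29)) + ((-45)·(-38) − (-42)·40) + ((-42)·(-43) − (-14)·(-38)) + ((-14)·(-29) − 43·(-43))| = 7334, so the area is 3667.
Summing gcd(|Δx|,|Δy|) over the edges gives the boundary count: gcd(88,69) + gcd(3,78) + gcd(28,5) + gcd(57,14) = 1+3+1+1 = 6.
By Pick's theorem I = A − B/2 + 1 = 3667 − 6/2 + 1 = 3665.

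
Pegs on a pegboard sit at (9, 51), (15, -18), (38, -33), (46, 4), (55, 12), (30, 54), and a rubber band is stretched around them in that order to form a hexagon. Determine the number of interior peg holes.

Using the shoelace formula, 2A = |(9·(-18) − 15·51) + (15·(-33) − 38·(-18)) + (38·4 − 46·(-33)) + (46·12 − 55·4) + (55·54 − 30·12) + (30·51 − 9·54)| = 4918, so the area is 2459.
The number of boundary lattice points is Σ gcd(|Δx|,|Δy|) = gcd(6,69) + gcd(23,15) + gcd(8,37) + gcd(9,8) + gcd(25,42) + gcd(21,3) = 3+1+1+1+1+3 = 10.
Pick's theorem gives I = A − B/2 + 1 = 2459 − 10/2 + 1 = 2455.

2455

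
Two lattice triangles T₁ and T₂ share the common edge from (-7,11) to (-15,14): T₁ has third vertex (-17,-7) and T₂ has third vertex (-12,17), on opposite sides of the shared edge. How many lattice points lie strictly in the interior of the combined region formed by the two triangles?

101

The union is the simple quadrilateral with vertices (-7,11), (-17,-7), (-15,14), (-12,17) in order.
Using the shoelace formula, 2A = |[(-7)·(-7) − (-17)·11] + [(-17)·14 − (-15)·(-7)] + [(-15)·17 − (-12)·14] + [(-12)·11 − (-7)·17]| = 207, so the area is 207/2.
The number of boundary lattice points is Σ gcd(|Δx|,|Δy|) = gcd(10,18) + gcd(2,21) + gcd(3,3) + gcd(5,6) = 2+1+3+1 = 7.
By Pick's theorem I = A − B/2 + 1 = 207/2 − 7/2 + 1 = 101.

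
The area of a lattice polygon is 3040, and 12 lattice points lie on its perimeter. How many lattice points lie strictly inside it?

3035

Pick's theorem A = I + B/2 − 1 rearranges to I = A − B/2 + 1 = 3040 − 12/2 + 1 = 3035.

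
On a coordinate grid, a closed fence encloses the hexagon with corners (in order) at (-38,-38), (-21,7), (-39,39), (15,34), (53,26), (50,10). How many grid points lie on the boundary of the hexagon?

Summing gcd(|Δx|,|Δy|) over the edges gives the boundary count: gcd(17,45) + gcd(18,32) + gcd(54,5) + gcd(38,8) + gcd(3,16) + gcd(88,48) = 1+2+1+2+1+8 = 15.

15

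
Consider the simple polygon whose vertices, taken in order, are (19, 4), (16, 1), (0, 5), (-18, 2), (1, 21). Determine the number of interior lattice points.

By the shoelace formula, twice the signed area is |[19·1 − 16·4] + [16·5 − 0·1] + [0·2 − (-18)·5] + [(-18)·21 − 1·2] + [1·4 − 19·21]| = 650, so the area is 325.
Summing gcd(|Δx|,|Δy|) over the edges gives the boundary count: gcd(3,3) + gcd(16,4) + gcd(18,3) + gcd(19,19) + gcd(18,17) = 3+4+3+19+1 = 30.
By Pick's theorem A = I + B/2 − 1, so I = 325 − 30/2 + 1 = 311.

311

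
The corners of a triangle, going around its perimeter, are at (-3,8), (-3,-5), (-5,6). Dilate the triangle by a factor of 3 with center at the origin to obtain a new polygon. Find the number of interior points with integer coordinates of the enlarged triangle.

Using the shoelace formula, 2A = |[(-3)·(-5) − (-3)·8] + [(-3)·6 − (-5)·(-5)] + [(-5)·8 − (-3)·6]| = 26, so the area is 13.
Summing gcd(|Δx|,|Δy|) over the edges gives the boundary count: gcd(0,13) + gcd(2,11) + gcd(2,2) = 13+1+2 = 16.
Scaling by 3 multiplies the area by 3² = 9 (so the new area is 117) and multiplies the boundary lattice-point count by 3, giving 48.
By Pick's theorem, the interior count of the dilated polygon is 117 − 48/2 + 1 = 94.

94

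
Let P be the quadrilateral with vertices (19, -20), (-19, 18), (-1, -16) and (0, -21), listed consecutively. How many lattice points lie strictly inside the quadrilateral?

Using the shoelace formula, 2A = |(19·18 − (-19)·(-20)) + ((-19)·(-16) − (-1)·18) + ((-1)·(-21) − 0·(-16)) + (0·(-20) − 19·(-21))| = 704, so the area is 352.
Along each edge there are gcd(|Δx|,|Δy|)+1 lattice points, so counting each shared vertex once the boundary has gcd(38,38) + gcd(18,34) + gcd(1,5) + gcd(19,1) = 38+2+1+1 = 42.
Pick's theorem gives I = A − B/2 + 1 = 352 − 42/2 + 1 = 332.

332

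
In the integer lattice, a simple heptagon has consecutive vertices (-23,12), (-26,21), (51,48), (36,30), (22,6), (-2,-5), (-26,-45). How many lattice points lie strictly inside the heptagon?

Using the shoelace formula, 2A = |[(-23)·21 − (-26)·12] + [(-26)·48 − 51·21] + [51·30 − 36·48] + [36·6 − 22·30] + [22·(-5) − (-2)·6] + [(-2)·(-45) − (-26)·(-5)] + [(-26)·12 − (-23)·(-45)]| = 4617, so the area is 2308.5.
The number of boundary lattice points is Σ gcd(|Δx|,|Δy|) = gcd(3,9) + gcd(77,27) + gcd(15,18) + gcd(14,24) + gcd(24,11) + gcd(24,40) + gcd(3,57) = 3+1+3+2+1+8+3 = 21.
By Pick's theorem A = I + B/2 − 1, so I = 2308.5 − 21/2 + 1 = 2299.

2299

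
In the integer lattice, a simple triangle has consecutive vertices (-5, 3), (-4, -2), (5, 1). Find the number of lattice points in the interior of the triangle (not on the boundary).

22

By the shoelace formula, twice the signed area is |((-5)·(-2) − (-4)·3) + ((-4)·1 − 5·(-2)) + (5·3 − (-5)·1)| = 48, so the area is 24.
The number of boundary lattice points is Σ gcd(|Δx|,|Δy|) = gcd(1,5) + gcd(9,3) + gcd(10,2) = 1+3+2 = 6.
By Pick's theorem A = I + B/2 − 1, so I = 24 − 6/2 + 1 = 22.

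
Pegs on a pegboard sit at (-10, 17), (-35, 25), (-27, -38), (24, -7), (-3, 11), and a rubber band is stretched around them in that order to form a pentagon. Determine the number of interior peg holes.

Using the shoelace formula, 2A = |((-10)·25 − (-35)·17) + ((-35)·(-38) − (-27)·25) + ((-27)·(-7) − 24·(-38)) + (24·11 − (-3)·(-7)) + ((-3)·17 − (-10)·11)| = 3753, so the area is 1876.5.
Summing gcd(|Δx|,|Δy|) over the edges gives the boundary count: gcd(25,8) + gcd(8,63) + gcd(51,31) + gcd(27,18) + gcd(7,6) = 1+1+1+9+1 = 13.
By Pick's theorem A = I + B/2 − 1, so I = 1876.5 − 13/2 + 1 = 1871.

1871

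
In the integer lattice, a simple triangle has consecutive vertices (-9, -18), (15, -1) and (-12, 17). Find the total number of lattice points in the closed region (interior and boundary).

Using the shoelace formula, 2A = |((-9)·(-1) − 15·(-18)) + (15·17 − (-12)·(-1)) + ((-12)·(-18) − (-9)·17)| = 891, so the area is 891/2.
Summing gcd(|Δx|,|Δy|) over the edges gives the boundary count: gcd(24,17) + gcd(27,18) + gcd(3,35) = 1+9+1 = 11.
Pick's theorem gives I = A − B/2 + 1 = 891/2 − 11/2 + 1 = 441, so the closed region contains I + B = 441 + 11 = 452 lattice points.

452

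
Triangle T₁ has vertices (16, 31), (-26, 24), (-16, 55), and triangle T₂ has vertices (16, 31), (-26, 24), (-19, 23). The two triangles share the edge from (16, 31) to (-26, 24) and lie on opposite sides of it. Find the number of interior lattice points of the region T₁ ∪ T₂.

657

The union is the simple quadrilateral with vertices (16, 31), (-16, 55), (-26, 24), (-19, 23) in order.
The shoelace formula gives twice the area as |(16·55 − (-16)·31) + ((-16)·24 − (-26)·55) + ((-26)·23 − (-19)·24) + ((-19)·31 − 16·23)| = 1323, so the area is 1323/2.
Along each edge there are gcd(|Δx|,|Δy|)+1 lattice points, so counting each shared vertex once the boundary has gcd(32,24) + gcd(10,31) + gcd(7,1) + gcd(35,8) = 8+1+1+1 = 11.
By Pick's theorem I = A − B/2 + 1 = 1323/2 − 11/2 + 1 = 657.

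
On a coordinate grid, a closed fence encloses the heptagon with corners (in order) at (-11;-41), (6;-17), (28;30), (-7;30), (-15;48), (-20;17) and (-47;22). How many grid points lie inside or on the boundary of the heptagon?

2769

By the shoelace formula, twice the signed area is |((-11)·(-17) − 6·(-41)) + (6·30 − 28·(-17)) + (28·30 − (-7)·30) + ((-7)·48 − (-15)·30) + ((-15)·17 − (-20)·48) + ((-20)·22 − (-47)·17) + ((-47)·(-41) − (-11)·22)| = 5486, so the area is 2743.
The number of boundary lattice points is Σ gcd(|Δx|,|Δy|) = gcd(17,24) + gcd(22,47) + gcd(35,0) + gcd(8,18) + gcd(5,31) + gcd(27,5) + gcd(36,63) = 1+1+35+2+1+1+9 = 50.
Pick's theorem gives I = A − B/2 + 1 = 2743 − 50/2 + 1 = 2719, so the closed region contains I + B = 2719 + 50 = 2769 lattice points.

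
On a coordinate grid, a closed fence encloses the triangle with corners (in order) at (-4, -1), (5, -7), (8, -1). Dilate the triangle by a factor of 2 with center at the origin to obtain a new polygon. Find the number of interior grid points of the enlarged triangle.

127

Using the shoelace formula, 2A = |[(-4)·(-7) − 5·(-1)] + [5·(-1) − 8·(-7)] + [8·(-1) − (-4)·(-1)]| = 72, so the area is 36.
Along each edge there are gcd(|Δx|,|Δy|)+1 lattice points, so counting each shared vertex once the boundary has gcd(9,6) + gcd(3,6) + gcd(12,0) = 3+3+12 = 18.
Scaling by 2 multiplies the area by 2² = 4 (so the new area is 144) and multiplies the boundary lattice-point count by 2, giving 36.
By Pick's theorem, the interior count of the dilated polygon is 144 − 36/2 + 1 = 127.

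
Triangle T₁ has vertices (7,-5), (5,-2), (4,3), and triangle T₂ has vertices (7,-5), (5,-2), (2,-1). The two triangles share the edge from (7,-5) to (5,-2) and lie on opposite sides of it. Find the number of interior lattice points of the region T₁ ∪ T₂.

6

The union is the simple quadrilateral with vertices (7,-5), (4,3), (5,-2), (2,-1) in order.
Using the shoelace formula, 2A = |[7·3 − 4·(-5)] + [4·(-2) − 5·3] + [5·(-1) − 2·(-2)] + [2·(-5) − 7·(-1)]| = 14, so the area is 7.
Summing gcd(|Δx|,|Δy|) over the edges gives the boundary count: gcd(3,8) + gcd(1,5) + gcd(3,1) + gcd(5,4) = 1+1+1+1 = 4.
By Pick's theorem I = A − B/2 + 1 = 7 − 4/2 + 1 = 6.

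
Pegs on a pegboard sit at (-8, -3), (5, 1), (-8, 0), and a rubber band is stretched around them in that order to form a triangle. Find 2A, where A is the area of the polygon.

39

By the shoelace formula, twice the signed area is |[(-8)·1 − 5·(-3)] + [5·0 − (-8)·1] + [(-8)·(-3) − (-8)·0]| = 39, so the area is 39/2.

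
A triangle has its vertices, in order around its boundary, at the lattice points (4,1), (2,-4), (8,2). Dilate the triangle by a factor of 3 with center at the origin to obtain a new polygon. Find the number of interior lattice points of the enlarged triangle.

By the shoelace formula, twice the signed area is |[4·(-4) − 2·1] + [2·2 − 8·(-4)] + [8·1 − 4·2]| = 18, so the area is 9.
The number of boundary lattice points is Σ gcd(|Δx|,|Δy|) = gcd(2,5) + gcd(6,6) + gcd(4,1) = 1+6+1 = 8.
Scaling by 3 multiplies the area by 3² = 9 (so the new area is 81) and multiplies the boundary lattice-point count by 3, giving 24.
By Pick's theorem, the interior count of the dilated polygon is 81 − 24/2 + 1 = 70.

70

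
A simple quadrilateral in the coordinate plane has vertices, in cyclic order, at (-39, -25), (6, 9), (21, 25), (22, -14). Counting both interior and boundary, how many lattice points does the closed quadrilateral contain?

The shoelace formula gives twice the area as |[(-39)·9 − 6·(-25)] + [6·25 − 21·9] + [21·(-14) − 22·25] + [22·(-25) − (-39)·(-14)]| = 2180, so the area is 1090.
Along each edge there are gcd(|Δx|,|Δy|)+1 lattice points, so counting each shared vertex once the boundary has gcd(45,34) + gcd(15,16) + gcd(1,39) + gcd(61,11) = 1+1+1+1 = 4.
Pick's theorem gives I = A − B/2 + 1 = 1090 − 4/2 + 1 = 1089, so the closed region contains I + B = 1089 + 4 = 1093 lattice points.

1093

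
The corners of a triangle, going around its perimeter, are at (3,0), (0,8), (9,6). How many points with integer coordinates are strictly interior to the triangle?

30

By the shoelace formula, twice the signed area is |[3·8 − 0·0] + [0·6 − 9·8] + [9·0 − 3·6]| = 66, so the area is 33.
The number of boundary lattice points is Σ gcd(|Δx|,|Δy|) = gcd(3,8) + gcd(9,2) + gcd(6,6) = 1+1+6 = 8.
By Pick's theorem A = I + B/2 − 1, so I = 33 − 8/2 + 1 = 30.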